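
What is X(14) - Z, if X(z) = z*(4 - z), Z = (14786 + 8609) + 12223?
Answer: -35758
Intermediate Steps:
Z = 35618 (Z = 23395 + 12223 = 35618)
X(14) - Z = 14*(4 - 1*14) - 1*35618 = 14*(4 - 14) - 35618 = 14*(-10) - 35618 = -140 - 35618 = -35758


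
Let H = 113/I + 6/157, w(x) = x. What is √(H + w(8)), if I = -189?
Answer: √727901769/9891 ≈ 2.7277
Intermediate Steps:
H = -16607/29673 (H = 113/(-189) + 6/157 = 113*(-1/189) + 6*(1/157) = -113/189 + 6/157 = -16607/29673 ≈ -0.55967)
√(H + w(8)) = √(-16607/29673 + 8) = √(220777/29673) = √727901769/9891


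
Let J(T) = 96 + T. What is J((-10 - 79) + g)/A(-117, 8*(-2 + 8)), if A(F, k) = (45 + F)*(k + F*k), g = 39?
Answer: 23/200448 ≈ 0.00011474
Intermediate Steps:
J((-10 - 79) + g)/A(-117, 8*(-2 + 8)) = (96 + ((-10 - 79) + 39))/(((8*(-2 + 8))*(45 + (-117)² + 46*(-117)))) = (96 + (-89 + 39))/(((8*6)*(45 + 13689 - 5382))) = (96 - 50)/((48*8352)) = 46/400896 = 46*(1/400896) = 23/200448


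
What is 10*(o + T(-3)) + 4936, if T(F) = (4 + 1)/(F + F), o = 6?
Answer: 14963/3 ≈ 4987.7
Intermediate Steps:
T(F) = 5/(2*F) (T(F) = 5/((2*F)) = 5*(1/(2*F)) = 5/(2*F))
10*(o + T(-3)) + 4936 = 10*(6 + (5/2)/(-3)) + 4936 = 10*(6 + (5/2)*(-⅓)) + 4936 = 10*(6 - ⅚) + 4936 = 10*(31/6) + 4936 = 155/3 + 4936 = 14963/3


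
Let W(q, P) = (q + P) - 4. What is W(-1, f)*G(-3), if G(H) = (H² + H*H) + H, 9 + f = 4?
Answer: -150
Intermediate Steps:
f = -5 (f = -9 + 4 = -5)
W(q, P) = -4 + P + q (W(q, P) = (P + q) - 4 = -4 + P + q)
G(H) = H + 2*H² (G(H) = (H² + H²) + H = 2*H² + H = H + 2*H²)
W(-1, f)*G(-3) = (-4 - 5 - 1)*(-3*(1 + 2*(-3))) = -(-30)*(1 - 6) = -(-30)*(-5) = -10*15 = -150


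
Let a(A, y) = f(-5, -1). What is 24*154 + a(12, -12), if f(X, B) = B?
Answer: 3695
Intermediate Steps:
a(A, y) = -1
24*154 + a(12, -12) = 24*154 - 1 = 3696 - 1 = 3695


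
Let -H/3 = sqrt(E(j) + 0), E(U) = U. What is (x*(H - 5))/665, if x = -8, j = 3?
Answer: 8/133 + 24*sqrt(3)/665 ≈ 0.12266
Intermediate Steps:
H = -3*sqrt(3) (H = -3*sqrt(3 + 0) = -3*sqrt(3) ≈ -5.1962)
(x*(H - 5))/665 = -8*(-3*sqrt(3) - 5)/665 = -8*(-5 - 3*sqrt(3))*(1/665) = (40 + 24*sqrt(3))*(1/665) = 8/133 + 24*sqrt(3)/665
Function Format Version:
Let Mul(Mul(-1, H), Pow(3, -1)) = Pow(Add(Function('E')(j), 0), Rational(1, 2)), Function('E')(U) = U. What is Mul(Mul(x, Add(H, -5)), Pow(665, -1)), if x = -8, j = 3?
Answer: Add(Rational(8, 133), Mul(Rational(24, 665), Pow(3, Rational(1, 2)))) ≈ 0.12266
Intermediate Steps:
H = Mul(-3, Pow(3, Rational(1, 2))) (H = Mul(-3, Pow(Add(3, 0), Rational(1, 2))) = Mul(-3, Pow(3, Rational(1, 2))) ≈ -5.1962)
Mul(Mul(x, Add(H, -5)), Pow(665, -1)) = Mul(Mul(-8, Add(Mul(-3, Pow(3, Rational(1, 2))), -5)), Pow(665, -1)) = Mul(Mul(-8, Add(-5, Mul(-3, Pow(3, Rational(1, 2))))), Rational(1, 665)) = Mul(Add(40, Mul(24, Pow(3, Rational(1, 2)))), Rational(1, 665)) = Add(Rational(8, 133), Mul(Rational(24, 665), Pow(3, Rational(1, 2))))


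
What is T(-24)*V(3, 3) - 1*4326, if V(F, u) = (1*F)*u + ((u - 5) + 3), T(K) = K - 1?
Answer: -4576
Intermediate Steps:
T(K) = -1 + K
V(F, u) = -2 + u + F*u (V(F, u) = F*u + ((-5 + u) + 3) = F*u + (-2 + u) = -2 + u + F*u)
T(-24)*V(3, 3) - 1*4326 = (-1 - 24)*(-2 + 3 + 3*3) - 1*4326 = -25*(-2 + 3 + 9) - 4326 = -25*10 - 4326 = -250 - 4326 = -4576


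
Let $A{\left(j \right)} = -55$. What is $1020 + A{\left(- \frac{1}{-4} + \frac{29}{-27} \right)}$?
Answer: $965$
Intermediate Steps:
$1020 + A{\left(- \frac{1}{-4} + \frac{29}{-27} \right)} = 1020 - 55 = 965$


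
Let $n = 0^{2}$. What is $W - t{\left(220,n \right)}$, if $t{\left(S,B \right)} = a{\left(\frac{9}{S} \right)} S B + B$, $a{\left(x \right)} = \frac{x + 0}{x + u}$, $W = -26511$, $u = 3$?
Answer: $-26511$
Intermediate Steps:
$n = 0$
$a{\left(x \right)} = \frac{x}{3 + x}$ ($a{\left(x \right)} = \frac{x + 0}{x + 3} = \frac{x}{3 + x}$)
$t{\left(S,B \right)} = B + \frac{9 B}{3 + \frac{9}{S}}$ ($t{\left(S,B \right)} = \frac{9 \frac{1}{S}}{3 + \frac{9}{S}} S B + B = \frac{9}{S \left(3 + \frac{9}{S}\right)} S B + B = \frac{9}{3 + \frac{9}{S}} B + B = \frac{9 B}{3 + \frac{9}{S}} + B = B + \frac{9 B}{3 + \frac{9}{S}}$)
$W - t{\left(220,n \right)} = -26511 - \frac{0 \left(3 + 4 \cdot 220\right)}{3 + 220} = -26511 - \frac{0 \left(3 + 880\right)}{223} = -26511 - 0 \cdot \frac{1}{223} \cdot 883 = -26511 - 0 = -26511 + 0 = -26511$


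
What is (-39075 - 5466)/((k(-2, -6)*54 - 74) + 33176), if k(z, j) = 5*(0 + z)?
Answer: -4949/3618 ≈ -1.3679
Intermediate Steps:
k(z, j) = 5*z
(-39075 - 5466)/((k(-2, -6)*54 - 74) + 33176) = (-39075 - 5466)/(((5*(-2))*54 - 74) + 33176) = -44541/((-10*54 - 74) + 33176) = -44541/((-540 - 74) + 33176) = -44541/(-614 + 33176) = -44541/32562 = -44541*1/32562 = -4949/3618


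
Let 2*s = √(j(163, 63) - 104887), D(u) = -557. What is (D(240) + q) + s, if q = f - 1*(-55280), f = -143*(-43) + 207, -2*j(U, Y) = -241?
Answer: 61079 + I*√419066/4 ≈ 61079.0 + 161.84*I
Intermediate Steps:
j(U, Y) = 241/2 (j(U, Y) = -½*(-241) = 241/2)
f = 6356 (f = 6149 + 207 = 6356)
q = 61636 (q = 6356 - 1*(-55280) = 6356 + 55280 = 61636)
s = I*√419066/4 (s = √(241/2 - 104887)/2 = √(-209533/2)/2 = (I*√419066/2)/2 = I*√419066/4 ≈ 161.84*I)
(D(240) + q) + s = (-557 + 61636) + I*√419066/4 = 61079 + I*√419066/4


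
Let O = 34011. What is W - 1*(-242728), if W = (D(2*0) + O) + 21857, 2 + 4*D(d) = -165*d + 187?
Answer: 1194569/4 ≈ 2.9864e+5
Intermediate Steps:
D(d) = 185/4 - 165*d/4 (D(d) = -1/2 + (-165*d + 187)/4 = -1/2 + (187 - 165*d)/4 = -1/2 + (187/4 - 165*d/4) = 185/4 - 165*d/4)
W = 223657/4 (W = ((185/4 - 165*0/2) + 34011) + 21857 = ((185/4 - 165/4*0) + 34011) + 21857 = ((185/4 + 0) + 34011) + 21857 = (185/4 + 34011) + 21857 = 136229/4 + 21857 = 223657/4 ≈ 55914.)
W - 1*(-242728) = 223657/4 - 1*(-242728) = 223657/4 + 242728 = 1194569/4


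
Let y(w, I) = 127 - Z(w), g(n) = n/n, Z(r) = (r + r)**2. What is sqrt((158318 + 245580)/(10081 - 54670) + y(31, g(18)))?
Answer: I*sqrt(7408070457279)/44589 ≈ 61.041*I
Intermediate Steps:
Z(r) = 4*r**2 (Z(r) = (2*r)**2 = 4*r**2)
g(n) = 1
y(w, I) = 127 - 4*w**2
sqrt((158318 + 245580)/(10081 - 54670) + y(31, g(18))) = sqrt((158318 + 245580)/(10081 - 54670) + (127 - 4*31**2)) = sqrt(403898/(-44589) + (127 - 4*961)) = sqrt(403898*(-1/44589) + (127 - 3844)) = sqrt(-403898/44589 - 3717) = sqrt(-166141211/44589) = I*sqrt(7408070457279)/44589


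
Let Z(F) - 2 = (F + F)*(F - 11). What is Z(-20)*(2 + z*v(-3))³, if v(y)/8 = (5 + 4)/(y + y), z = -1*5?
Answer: 296003376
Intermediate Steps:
z = -5
v(y) = 36/y (v(y) = 8*((5 + 4)/(y + y)) = 8*(9/((2*y))) = 8*(9*(1/(2*y))) = 8*(9/(2*y)) = 36/y)
Z(F) = 2 + 2*F*(-11 + F) (Z(F) = 2 + (F + F)*(F - 11) = 2 + (2*F)*(-11 + F) = 2 + 2*F*(-11 + F))
Z(-20)*(2 + z*v(-3))³ = (2 - 22*(-20) + 2*(-20)²)*(2 - 180/(-3))³ = (2 + 440 + 2*400)*(2 - 180*(-1)/3)³ = (2 + 440 + 800)*(2 - 5*(-12))³ = 1242*(2 + 60)³ = 1242*62³ = 1242*238328 = 296003376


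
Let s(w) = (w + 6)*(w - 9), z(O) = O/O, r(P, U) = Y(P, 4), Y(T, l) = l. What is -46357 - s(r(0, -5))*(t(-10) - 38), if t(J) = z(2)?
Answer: -48207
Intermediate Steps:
r(P, U) = 4
z(O) = 1
t(J) = 1
s(w) = (-9 + w)*(6 + w) (s(w) = (6 + w)*(-9 + w) = (-9 + w)*(6 + w))
-46357 - s(r(0, -5))*(t(-10) - 38) = -46357 - (-54 + 4² - 3*4)*(1 - 38) = -46357 - (-54 + 16 - 12)*(-37) = -46357 - (-50)*(-37) = -46357 - 1*1850 = -46357 - 1850 = -48207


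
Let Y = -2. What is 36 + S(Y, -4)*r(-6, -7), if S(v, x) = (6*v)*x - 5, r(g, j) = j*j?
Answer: 2143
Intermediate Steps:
r(g, j) = j**2
S(v, x) = -5 + 6*v*x (S(v, x) = 6*v*x - 5 = -5 + 6*v*x)
36 + S(Y, -4)*r(-6, -7) = 36 + (-5 + 6*(-2)*(-4))*(-7)**2 = 36 + (-5 + 48)*49 = 36 + 43*49 = 36 + 2107 = 2143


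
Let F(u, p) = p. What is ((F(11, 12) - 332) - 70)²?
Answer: 152100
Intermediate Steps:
((F(11, 12) - 332) - 70)² = ((12 - 332) - 70)² = (-320 - 70)² = (-390)² = 152100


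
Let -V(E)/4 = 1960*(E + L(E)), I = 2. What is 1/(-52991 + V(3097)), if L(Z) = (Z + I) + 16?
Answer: -1/48755071 ≈ -2.0511e-8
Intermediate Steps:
L(Z) = 18 + Z (L(Z) = (Z + 2) + 16 = (2 + Z) + 16 = 18 + Z)
V(E) = -141120 - 15680*E (V(E) = -7840*(E + (18 + E)) = -7840*(18 + 2*E) = -4*(35280 + 3920*E) = -141120 - 15680*E)
1/(-52991 + V(3097)) = 1/(-52991 + (-141120 - 15680*3097)) = 1/(-52991 + (-141120 - 48560960)) = 1/(-52991 - 48702080) = 1/(-48755071) = -1/48755071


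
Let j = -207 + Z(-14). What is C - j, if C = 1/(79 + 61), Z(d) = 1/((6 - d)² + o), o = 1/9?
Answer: 104359321/504140 ≈ 207.00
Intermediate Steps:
o = ⅑ ≈ 0.11111
Z(d) = 1/(⅑ + (6 - d)²) (Z(d) = 1/((6 - d)² + ⅑) = 1/(⅑ + (6 - d)²))
C = 1/140 ≈ 0.0071429
j = -745398/3601 (j = -207 + 9/(1 + 9*(-6 - 14)²) = -207 + 9/(1 + 9*(-20)²) = -207 + 9/(1 + 9*400) = -207 + 9/(1 + 3600) = -207 + 9/3601 = -745398/3601 ≈ -207.00)
C - j = 1/140 - 1*(-745398/3601) = 1/140 + 745398/3601 = 104359321/504140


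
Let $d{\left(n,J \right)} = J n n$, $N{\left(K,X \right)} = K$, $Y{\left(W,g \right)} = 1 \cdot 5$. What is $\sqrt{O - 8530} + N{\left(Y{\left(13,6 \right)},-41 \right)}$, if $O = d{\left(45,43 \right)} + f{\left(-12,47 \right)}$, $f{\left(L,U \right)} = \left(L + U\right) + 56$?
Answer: $5 + 2 \sqrt{19659} \approx 285.42$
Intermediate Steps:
$Y{\left(W,g \right)} = 5$
$f{\left(L,U \right)} = 56 + L + U$
$d{\left(n,J \right)} = J n^{2}$
$O = 87166$ ($O = 43 \cdot 45^{2} + \left(56 - 12 + 47\right) = 43 \cdot 2025 + 91 = 87075 + 91 = 87166$)
$\sqrt{O - 8530} + N{\left(Y{\left(13,6 \right)},-41 \right)} = \sqrt{87166 - 8530} + 5 = \sqrt{78636} + 5 = 2 \sqrt{19659} + 5 = 5 + 2 \sqrt{19659}$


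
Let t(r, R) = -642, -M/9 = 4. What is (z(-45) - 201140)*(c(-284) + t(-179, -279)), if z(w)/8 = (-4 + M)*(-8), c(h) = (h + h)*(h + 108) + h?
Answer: -19667760360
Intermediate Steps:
M = -36 (M = -9*4 = -36)
c(h) = h + 2*h*(108 + h) (c(h) = (2*h)*(108 + h) + h = 2*h*(108 + h) + h = h + 2*h*(108 + h))
z(w) = 2560 (z(w) = 8*((-4 - 36)*(-8)) = 8*(-40*(-8)) = 8*320 = 2560)
(z(-45) - 201140)*(c(-284) + t(-179, -279)) = (2560 - 201140)*(-284*(217 + 2*(-284)) - 642) = -198580*(-284*(217 - 568) - 642) = -198580*(-284*(-351) - 642) = -198580*(99684 - 642) = -198580*99042 = -19667760360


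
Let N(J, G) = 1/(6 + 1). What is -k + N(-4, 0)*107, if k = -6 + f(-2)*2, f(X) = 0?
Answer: 149/7 ≈ 21.286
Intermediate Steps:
N(J, G) = ⅐ (N(J, G) = 1/7 = ⅐)
k = -6 (k = -6 + 0*2 = -6 + 0 = -6)
-k + N(-4, 0)*107 = -1*(-6) + (⅐)*107 = 6 + 107/7 = 149/7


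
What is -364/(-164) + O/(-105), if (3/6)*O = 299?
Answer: -14963/4305 ≈ -3.4757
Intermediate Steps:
O = 598 (O = 2*299 = 598)
-364/(-164) + O/(-105) = -364/(-164) + 598/(-105) = -364*(-1/164) + 598*(-1/105) = 91/41 - 598/105 = -14963/4305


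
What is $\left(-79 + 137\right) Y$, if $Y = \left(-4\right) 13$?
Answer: $-3016$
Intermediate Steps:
$Y = -52$
$\left(-79 + 137\right) Y = \left(-79 + 137\right) \left(-52\right) = 58 \left(-52\right) = -3016$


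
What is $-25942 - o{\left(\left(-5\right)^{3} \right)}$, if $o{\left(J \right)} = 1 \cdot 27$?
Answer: $-25969$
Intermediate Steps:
$o{\left(J \right)} = 27$
$-25942 - o{\left(\left(-5\right)^{3} \right)} = -25942 - 27 = -25969$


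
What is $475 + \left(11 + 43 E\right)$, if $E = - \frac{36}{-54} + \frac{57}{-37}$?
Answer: $\frac{49775}{111} \approx 448.42$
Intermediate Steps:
$E = - \frac{97}{111}$ ($E = \left(-36\right) \left(- \frac{1}{54}\right) + 57 \left(- \frac{1}{37}\right) = \frac{2}{3} - \frac{57}{37} = - \frac{97}{111} \approx -0.87387$)
$475 + \left(11 + 43 E\right) = 475 + \left(11 + 43 \left(- \frac{97}{111}\right)\right) = 475 + \left(11 - \frac{4171}{111}\right) = 475 - \frac{2950}{111} = \frac{49775}{111}$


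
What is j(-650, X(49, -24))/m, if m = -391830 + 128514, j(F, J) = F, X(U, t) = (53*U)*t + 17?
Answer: 325/131658 ≈ 0.0024685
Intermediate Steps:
X(U, t) = 17 + 53*U*t (X(U, t) = 53*U*t + 17 = 17 + 53*U*t)
m = -263316
j(-650, X(49, -24))/m = -650/(-263316) = -650*(-1/263316) = 325/131658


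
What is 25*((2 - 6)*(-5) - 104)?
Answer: -2100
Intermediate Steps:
25*((2 - 6)*(-5) - 104) = 25*(-4*(-5) - 104) = 25*(20 - 104) = 25*(-84) = -2100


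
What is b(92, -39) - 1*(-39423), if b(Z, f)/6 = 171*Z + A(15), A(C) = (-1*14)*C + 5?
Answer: 132585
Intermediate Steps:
A(C) = 5 - 14*C (A(C) = -14*C + 5 = 5 - 14*C)
b(Z, f) = -1230 + 1026*Z (b(Z, f) = 6*(171*Z + (5 - 14*15)) = 6*(171*Z + (5 - 210)) = 6*(171*Z - 205) = 6*(-205 + 171*Z) = -1230 + 1026*Z)
b(92, -39) - 1*(-39423) = (-1230 + 1026*92) - 1*(-39423) = (-1230 + 94392) + 39423 = 93162 + 39423 = 132585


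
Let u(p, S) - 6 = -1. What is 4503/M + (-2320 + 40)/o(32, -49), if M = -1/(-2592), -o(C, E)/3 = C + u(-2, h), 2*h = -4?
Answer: 431856472/37 ≈ 1.1672e+7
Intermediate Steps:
h = -2 (h = (½)*(-4) = -2)
u(p, S) = 5 (u(p, S) = 6 - 1 = 5)
o(C, E) = -15 - 3*C (o(C, E) = -3*(C + 5) = -3*(5 + C) = -15 - 3*C)
M = 1/2592 (M = -1*(-1/2592) = 1/2592 ≈ 0.00038580)
4503/M + (-2320 + 40)/o(32, -49) = 4503/(1/2592) + (-2320 + 40)/(-15 - 3*32) = 4503*2592 - 2280/(-15 - 96) = 11671776 - 2280/(-111) = 11671776 - 2280*(-1/111) = 11671776 + 760/37 = 431856472/37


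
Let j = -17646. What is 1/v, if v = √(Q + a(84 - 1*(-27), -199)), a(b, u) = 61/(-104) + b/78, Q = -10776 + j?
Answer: -2*I*√76850826/2955801 ≈ -0.0059317*I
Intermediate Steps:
Q = -28422 (Q = -10776 - 17646 = -28422)
a(b, u) = -61/104 + b/78 (a(b, u) = 61*(-1/104) + b*(1/78) = -61/104 + b/78)
v = I*√76850826/52 (v = √(-28422 + (-61/104 + (84 - 1*(-27))/78)) = √(-28422 + (-61/104 + (84 + 27)/78)) = √(-28422 + (-61/104 + (1/78)*111)) = √(-28422 + (-61/104 + 37/26)) = √(-28422 + 87/104) = √(-2955801/104) = I*√76850826/52 ≈ 168.59*I)
1/v = 1/(I*√76850826/52) = -2*I*√76850826/2955801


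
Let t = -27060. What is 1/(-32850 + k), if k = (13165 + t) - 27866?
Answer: -1/74611 ≈ -1.3403e-5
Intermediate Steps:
k = -41761 (k = (13165 - 27060) - 27866 = -13895 - 27866 = -41761)
1/(-32850 + k) = 1/(-32850 - 41761) = 1/(-74611) = -1/74611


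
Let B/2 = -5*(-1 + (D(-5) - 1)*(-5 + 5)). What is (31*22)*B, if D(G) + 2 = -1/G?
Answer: 6820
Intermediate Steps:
D(G) = -2 - 1/G
B = 10 (B = 2*(-5*(-1 + ((-2 - 1/(-5)) - 1)*(-5 + 5))) = 2*(-5*(-1 + ((-2 - 1*(-⅕)) - 1)*0)) = 2*(-5*(-1 + ((-2 + ⅕) - 1)*0)) = 2*(-5*(-1 + (-9/5 - 1)*0)) = 2*(-5*(-1 - 14/5*0)) = 2*(-5*(-1 + 0)) = 2*(-5*(-1)) = 2*5 = 10)
(31*22)*B = (31*22)*10 = 682*10 = 6820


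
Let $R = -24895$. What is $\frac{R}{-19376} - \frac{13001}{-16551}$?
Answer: $\frac{663944521}{320692176} \approx 2.0703$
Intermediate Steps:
$\frac{R}{-19376} - \frac{13001}{-16551} = - \frac{24895}{-19376} - \frac{13001}{-16551} = \left(-24895\right) \left(- \frac{1}{19376}\right) - - \frac{13001}{16551} = \frac{24895}{19376} + \frac{13001}{16551} = \frac{663944521}{320692176}$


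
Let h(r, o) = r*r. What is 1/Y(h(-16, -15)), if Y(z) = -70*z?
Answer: -1/17920 ≈ -5.5804e-5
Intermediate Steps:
h(r, o) = r²
1/Y(h(-16, -15)) = 1/(-70*(-16)²) = 1/(-70*256) = 1/(-17920) = -1/17920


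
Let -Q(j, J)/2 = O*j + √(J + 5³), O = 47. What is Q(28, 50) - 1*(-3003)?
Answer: 371 - 10*√7 ≈ 344.54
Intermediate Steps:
Q(j, J) = -94*j - 2*√(125 + J) (Q(j, J) = -2*(47*j + √(J + 5³)) = -2*(47*j + √(J + 125)) = -2*(47*j + √(125 + J)) = -2*(√(125 + J) + 47*j) = -94*j - 2*√(125 + J))
Q(28, 50) - 1*(-3003) = (-94*28 - 2*√(125 + 50)) - 1*(-3003) = (-2632 - 10*√7) + 3003 = 371 - 10*√7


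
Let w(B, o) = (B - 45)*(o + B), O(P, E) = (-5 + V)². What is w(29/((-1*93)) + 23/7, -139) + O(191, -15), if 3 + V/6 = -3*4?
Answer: 6247525552/423801 ≈ 14742.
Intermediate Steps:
V = -90 (V = -18 + 6*(-3*4) = -18 + 6*(-12) = -18 - 72 = -90)
O(P, E) = 9025 (O(P, E) = (-5 - 90)² = (-95)² = 9025)
w(B, o) = (-45 + B)*(B + o)
w(29/((-1*93)) + 23/7, -139) + O(191, -15) = ((29/((-1*93)) + 23/7)² - 45*(29/((-1*93)) + 23/7) - 45*(-139) + (29/((-1*93)) + 23/7)*(-139)) + 9025 = ((29/(-93) + 23*(⅐))² - 45*(29/(-93) + 23*(⅐)) + 6255 + (29/(-93) + 23*(⅐))*(-139)) + 9025 = ((29*(-1/93) + 23/7)² - 45*(29*(-1/93) + 23/7) + 6255 + (29*(-1/93) + 23/7)*(-139)) + 9025 = ((-29/93 + 23/7)² - 45*(-29/93 + 23/7) + 6255 + (-29/93 + 23/7)*(-139)) + 9025 = ((1936/651)² - 45*1936/651 + 6255 + (1936/651)*(-139)) + 9025 = (3748096/423801 - 29040/217 + 6255 - 269104/651) + 9025 = 2422721527/423801 + 9025 = 6247525552/423801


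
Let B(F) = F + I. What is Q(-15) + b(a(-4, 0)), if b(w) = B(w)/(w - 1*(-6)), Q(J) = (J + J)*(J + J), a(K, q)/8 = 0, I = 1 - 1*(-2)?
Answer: 1801/2 ≈ 900.50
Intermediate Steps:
I = 3 (I = 1 + 2 = 3)
a(K, q) = 0 (a(K, q) = 8*0 = 0)
Q(J) = 4*J² (Q(J) = (2*J)*(2*J) = 4*J²)
B(F) = 3 + F (B(F) = F + 3 = 3 + F)
b(w) = (3 + w)/(6 + w) (b(w) = (3 + w)/(w - 1*(-6)) = (3 + w)/(w + 6) = (3 + w)/(6 + w))
Q(-15) + b(a(-4, 0)) = 4*(-15)² + (3 + 0)/(6 + 0) = 4*225 + 3/6 = 900 + (⅙)*3 = 900 + ½ = 1801/2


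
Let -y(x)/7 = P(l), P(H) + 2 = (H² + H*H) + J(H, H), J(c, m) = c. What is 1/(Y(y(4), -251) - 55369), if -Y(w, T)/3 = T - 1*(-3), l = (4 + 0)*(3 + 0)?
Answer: -1/54625 ≈ -1.8307e-5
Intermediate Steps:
l = 12 (l = 4*3 = 12)
P(H) = -2 + H + 2*H² (P(H) = -2 + ((H² + H*H) + H) = -2 + ((H² + H²) + H) = -2 + (2*H² + H) = -2 + (H + 2*H²) = -2 + H + 2*H²)
y(x) = -2086 (y(x) = -7*(-2 + 12 + 2*12²) = -7*(-2 + 12 + 2*144) = -7*(-2 + 12 + 288) = -7*298 = -2086)
Y(w, T) = -9 - 3*T (Y(w, T) = -3*(T - 1*(-3)) = -3*(T + 3) = -3*(3 + T) = -9 - 3*T)
1/(Y(y(4), -251) - 55369) = 1/((-9 - 3*(-251)) - 55369) = 1/((-9 + 753) - 55369) = 1/(744 - 55369) = 1/(-54625) = -1/54625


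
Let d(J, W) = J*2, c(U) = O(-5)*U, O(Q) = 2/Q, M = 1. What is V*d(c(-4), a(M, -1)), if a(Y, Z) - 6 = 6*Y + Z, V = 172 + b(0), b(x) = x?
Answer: 2752/5 ≈ 550.40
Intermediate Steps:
V = 172 (V = 172 + 0 = 172)
c(U) = -2*U/5 (c(U) = (2/(-5))*U = (2*(-⅕))*U = -2*U/5)
a(Y, Z) = 6 + Z + 6*Y (a(Y, Z) = 6 + (6*Y + Z) = 6 + (Z + 6*Y) = 6 + Z + 6*Y)
d(J, W) = 2*J
V*d(c(-4), a(M, -1)) = 172*(2*(-⅖*(-4))) = 172*(2*(8/5)) = 172*(16/5) = 2752/5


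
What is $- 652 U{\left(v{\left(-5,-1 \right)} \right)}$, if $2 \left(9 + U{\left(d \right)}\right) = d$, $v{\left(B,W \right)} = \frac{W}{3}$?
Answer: $\frac{17930}{3} \approx 5976.7$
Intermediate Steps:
$v{\left(B,W \right)} = \frac{W}{3}$ ($v{\left(B,W \right)} = W \frac{1}{3} = \frac{W}{3}$)
$U{\left(d \right)} = -9 + \frac{d}{2}$
$- 652 U{\left(v{\left(-5,-1 \right)} \right)} = - 652 \left(-9 + \frac{\frac{1}{3} \left(-1\right)}{2}\right) = - 652 \left(-9 + \frac{1}{2} \left(- \frac{1}{3}\right)\right) = - 652 \left(-9 - \frac{1}{6}\right) = \left(-652\right) \left(- \frac{55}{6}\right) = \frac{17930}{3}$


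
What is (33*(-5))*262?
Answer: -43230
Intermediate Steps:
(33*(-5))*262 = -165*262 = -43230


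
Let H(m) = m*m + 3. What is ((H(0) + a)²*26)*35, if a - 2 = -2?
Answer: 8190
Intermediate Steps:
a = 0 (a = 2 - 2 = 0)
H(m) = 3 + m² (H(m) = m² + 3 = 3 + m²)
((H(0) + a)²*26)*35 = (((3 + 0²) + 0)²*26)*35 = (((3 + 0) + 0)²*26)*35 = ((3 + 0)²*26)*35 = (3²*26)*35 = (9*26)*35 = 234*35 = 8190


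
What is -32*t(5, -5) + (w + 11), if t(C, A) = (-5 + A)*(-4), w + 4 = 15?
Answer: -1258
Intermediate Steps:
w = 11 (w = -4 + 15 = 11)
t(C, A) = 20 - 4*A
-32*t(5, -5) + (w + 11) = -32*(20 - 4*(-5)) + (11 + 11) = -32*(20 + 20) + 22 = -32*40 + 22 = -1280 + 22 = -1258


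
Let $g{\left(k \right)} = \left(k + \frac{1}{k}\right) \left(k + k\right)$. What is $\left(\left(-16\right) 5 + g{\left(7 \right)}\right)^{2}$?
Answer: $400$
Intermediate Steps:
$g{\left(k \right)} = 2 k \left(k + \frac{1}{k}\right)$ ($g{\left(k \right)} = \left(k + \frac{1}{k}\right) 2 k = 2 k \left(k + \frac{1}{k}\right)$)
$\left(\left(-16\right) 5 + g{\left(7 \right)}\right)^{2} = \left(\left(-16\right) 5 + \left(2 + 2 \cdot 7^{2}\right)\right)^{2} = \left(-80 + \left(2 + 2 \cdot 49\right)\right)^{2} = \left(-80 + \left(2 + 98\right)\right)^{2} = \left(-80 + 100\right)^{2} = 20^{2} = 400$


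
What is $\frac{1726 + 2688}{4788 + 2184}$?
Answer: $\frac{2207}{3486} \approx 0.6331$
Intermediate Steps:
$\frac{1726 + 2688}{4788 + 2184} = \frac{4414}{6972} = 4414 \cdot \frac{1}{6972} = \frac{2207}{3486}$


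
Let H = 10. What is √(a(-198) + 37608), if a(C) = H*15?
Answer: √37758 ≈ 194.31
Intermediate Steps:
a(C) = 150 (a(C) = 10*15 = 150)
√(a(-198) + 37608) = √(150 + 37608) = √37758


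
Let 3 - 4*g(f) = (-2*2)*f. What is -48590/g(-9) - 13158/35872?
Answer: 3485823853/591888 ≈ 5889.3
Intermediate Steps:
g(f) = ¾ + f (g(f) = ¾ - (-2*2)*f/4 = ¾ - (-1)*f = ¾ + f)
-48590/g(-9) - 13158/35872 = -48590/(¾ - 9) - 13158/35872 = -48590/(-33/4) - 13158*1/35872 = -48590*(-4/33) - 6579/17936 = 194360/33 - 6579/17936 = 3485823853/591888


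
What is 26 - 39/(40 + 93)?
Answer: 3419/133 ≈ 25.707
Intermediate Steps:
26 - 39/(40 + 93) = 26 - 39/133 = 3419/133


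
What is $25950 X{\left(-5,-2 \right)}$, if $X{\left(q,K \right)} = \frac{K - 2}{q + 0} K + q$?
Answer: $-171270$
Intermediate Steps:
$X{\left(q,K \right)} = q + \frac{K \left(-2 + K\right)}{q}$ ($X{\left(q,K \right)} = \frac{-2 + K}{q} K + q = \frac{K \left(-2 + K\right)}{q} + q = q + \frac{K \left(-2 + K\right)}{q}$)
$25950 X{\left(-5,-2 \right)} = 25950 \frac{\left(-2\right)^{2} + \left(-5\right)^{2} - -4}{-5} = 25950 \left(- \frac{4 + 25 + 4}{5}\right) = 25950 \left(\left(- \frac{1}{5}\right) 33\right) = 25950 \left(- \frac{33}{5}\right) = -171270$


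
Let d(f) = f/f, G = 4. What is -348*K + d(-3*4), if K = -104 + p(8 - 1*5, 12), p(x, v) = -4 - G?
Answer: 38977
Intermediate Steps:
d(f) = 1
p(x, v) = -8 (p(x, v) = -4 - 1*4 = -4 - 4 = -8)
K = -112 (K = -104 - 8 = -112)
-348*K + d(-3*4) = -348*(-112) + 1 = 38976 + 1 = 38977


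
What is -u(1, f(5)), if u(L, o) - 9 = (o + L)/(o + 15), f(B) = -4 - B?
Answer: -23/3 ≈ -7.6667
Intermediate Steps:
u(L, o) = 9 + (L + o)/(15 + o) (u(L, o) = 9 + (o + L)/(o + 15) = 9 + (L + o)/(15 + o))
-u(1, f(5)) = -(135 + 1 + 10*(-4 - 1*5))/(15 + (-4 - 1*5)) = -(135 + 1 + 10*(-4 - 5))/(15 + (-4 - 5)) = -(135 + 1 + 10*(-9))/(15 - 9) = -(135 + 1 - 90)/6 = -46/6 = -1*23/3 = -23/3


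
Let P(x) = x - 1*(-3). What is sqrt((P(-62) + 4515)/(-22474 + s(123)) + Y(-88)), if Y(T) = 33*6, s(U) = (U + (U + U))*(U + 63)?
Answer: sqrt(6595208090)/5770 ≈ 14.075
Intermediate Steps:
s(U) = 3*U*(63 + U) (s(U) = (U + 2*U)*(63 + U) = (3*U)*(63 + U) = 3*U*(63 + U))
P(x) = 3 + x (P(x) = x + 3 = 3 + x)
Y(T) = 198
sqrt((P(-62) + 4515)/(-22474 + s(123)) + Y(-88)) = sqrt(((3 - 62) + 4515)/(-22474 + 3*123*(63 + 123)) + 198) = sqrt((-59 + 4515)/(-22474 + 3*123*186) + 198) = sqrt(4456/(-22474 + 68634) + 198) = sqrt(4456/46160 + 198) = sqrt(4456*(1/46160) + 198) = sqrt(557/5770 + 198) = sqrt(1143017/5770) = sqrt(6595208090)/5770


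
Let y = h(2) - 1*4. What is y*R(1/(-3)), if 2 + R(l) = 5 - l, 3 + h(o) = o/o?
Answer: -20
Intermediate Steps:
h(o) = -2 (h(o) = -3 + o/o = -3 + 1 = -2)
R(l) = 3 - l (R(l) = -2 + (5 - l) = 3 - l)
y = -6 (y = -2 - 1*4 = -2 - 4 = -6)
y*R(1/(-3)) = -6*(3 - 1/(-3)) = -6*(3 - 1*(-⅓)) = -6*(3 + ⅓) = -6*10/3 = -20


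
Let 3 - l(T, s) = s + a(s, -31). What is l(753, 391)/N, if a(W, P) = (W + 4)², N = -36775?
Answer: 156413/36775 ≈ 4.2532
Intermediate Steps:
a(W, P) = (4 + W)²
l(T, s) = 3 - s - (4 + s)² (l(T, s) = 3 - (s + (4 + s)²) = 3 + (-s - (4 + s)²) = 3 - s - (4 + s)²)
l(753, 391)/N = (3 - 1*391 - (4 + 391)²)/(-36775) = (3 - 391 - 1*395²)*(-1/36775) = (3 - 391 - 1*156025)*(-1/36775) = (3 - 391 - 156025)*(-1/36775) = -156413*(-1/36775) = 156413/36775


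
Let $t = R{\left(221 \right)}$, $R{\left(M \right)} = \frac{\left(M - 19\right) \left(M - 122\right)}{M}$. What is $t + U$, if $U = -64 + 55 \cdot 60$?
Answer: $\frac{735154}{221} \approx 3326.5$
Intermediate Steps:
$R{\left(M \right)} = \frac{\left(-122 + M\right) \left(-19 + M\right)}{M}$ ($R{\left(M \right)} = \frac{\left(-19 + M\right) \left(-122 + M\right)}{M} = \frac{\left(-122 + M\right) \left(-19 + M\right)}{M}$)
$t = \frac{19998}{221}$ ($t = -141 + 221 + \frac{2318}{221} = \frac{19998}{221} \approx 90.489$)
$U = 3236$ ($U = -64 + 3300 = 3236$)
$t + U = \frac{19998}{221} + 3236 = \frac{735154}{221}$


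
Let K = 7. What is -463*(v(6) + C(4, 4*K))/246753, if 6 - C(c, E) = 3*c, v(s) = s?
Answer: 0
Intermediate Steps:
C(c, E) = 6 - 3*c
-463*(v(6) + C(4, 4*K))/246753 = -463*(6 + (6 - 3*4))/246753 = -463*(6 + (6 - 12))*(1/246753) = -463*(6 - 6)*(1/246753) = -463*0*(1/246753) = 0*(1/246753) = 0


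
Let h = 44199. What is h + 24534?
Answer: 68733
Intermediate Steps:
h + 24534 = 44199 + 24534 = 68733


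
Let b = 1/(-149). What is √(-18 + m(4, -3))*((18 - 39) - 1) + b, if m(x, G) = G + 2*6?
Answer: -1/149 - 66*I ≈ -0.0067114 - 66.0*I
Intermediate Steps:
m(x, G) = 12 + G (m(x, G) = G + 12 = 12 + G)
b = -1/149 ≈ -0.0067114
√(-18 + m(4, -3))*((18 - 39) - 1) + b = √(-18 + (12 - 3))*((18 - 39) - 1) - 1/149 = √(-18 + 9)*(-21 - 1) - 1/149 = √(-9)*(-22) - 1/149 = (3*I)*(-22) - 1/149 = -66*I - 1/149 = -1/149 - 66*I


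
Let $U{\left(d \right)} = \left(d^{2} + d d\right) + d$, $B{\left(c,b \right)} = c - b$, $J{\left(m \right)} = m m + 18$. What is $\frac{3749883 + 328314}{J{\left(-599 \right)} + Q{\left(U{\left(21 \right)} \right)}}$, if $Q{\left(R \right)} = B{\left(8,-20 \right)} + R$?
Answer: $\frac{4078197}{359750} \approx 11.336$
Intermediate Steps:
$J{\left(m \right)} = 18 + m^{2}$ ($J{\left(m \right)} = m^{2} + 18 = 18 + m^{2}$)
$U{\left(d \right)} = d + 2 d^{2}$ ($U{\left(d \right)} = \left(d^{2} + d^{2}\right) + d = 2 d^{2} + d = d + 2 d^{2}$)
$Q{\left(R \right)} = 28 + R$ ($Q{\left(R \right)} = \left(8 - -20\right) + R = \left(8 + 20\right) + R = 28 + R$)
$\frac{3749883 + 328314}{J{\left(-599 \right)} + Q{\left(U{\left(21 \right)} \right)}} = \frac{3749883 + 328314}{\left(18 + \left(-599\right)^{2}\right) + \left(28 + 21 \left(1 + 2 \cdot 21\right)\right)} = \frac{4078197}{\left(18 + 358801\right) + \left(28 + 21 \left(1 + 42\right)\right)} = \frac{4078197}{358819 + \left(28 + 21 \cdot 43\right)} = \frac{4078197}{358819 + \left(28 + 903\right)} = \frac{4078197}{358819 + 931} = \frac{4078197}{359750}$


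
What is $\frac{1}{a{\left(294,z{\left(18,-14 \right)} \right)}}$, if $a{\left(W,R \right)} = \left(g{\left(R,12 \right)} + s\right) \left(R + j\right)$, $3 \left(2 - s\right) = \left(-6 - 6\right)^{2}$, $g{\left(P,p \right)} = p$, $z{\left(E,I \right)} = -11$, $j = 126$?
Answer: $- \frac{1}{3910} \approx -0.00025575$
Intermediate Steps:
$s = -46$ ($s = 2 - \frac{\left(-6 - 6\right)^{2}}{3} = 2 - \frac{\left(-12\right)^{2}}{3} = 2 - 48 = -46$)
$a{\left(W,R \right)} = -4284 - 34 R$ ($a{\left(W,R \right)} = \left(12 - 46\right) \left(R + 126\right) = - 34 \left(126 + R\right) = -4284 - 34 R$)
$\frac{1}{a{\left(294,z{\left(18,-14 \right)} \right)}} = \frac{1}{-4284 - -374} = \frac{1}{-4284 + 374} = \frac{1}{-3910} = - \frac{1}{3910}$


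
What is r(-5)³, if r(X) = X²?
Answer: 15625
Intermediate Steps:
r(-5)³ = ((-5)²)³ = 25³ = 15625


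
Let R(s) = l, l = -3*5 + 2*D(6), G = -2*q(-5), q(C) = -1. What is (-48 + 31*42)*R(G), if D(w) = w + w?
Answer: 11286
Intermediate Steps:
D(w) = 2*w
G = 2 (G = -2*(-1) = 2)
l = 9 (l = -3*5 + 2*(2*6) = -15 + 2*12 = -15 + 24 = 9)
R(s) = 9
(-48 + 31*42)*R(G) = (-48 + 31*42)*9 = (-48 + 1302)*9 = 1254*9 = 11286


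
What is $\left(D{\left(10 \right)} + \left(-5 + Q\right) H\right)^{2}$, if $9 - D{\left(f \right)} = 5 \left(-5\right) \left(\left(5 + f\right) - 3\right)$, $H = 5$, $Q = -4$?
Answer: $69696$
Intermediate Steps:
$D{\left(f \right)} = 59 + 25 f$ ($D{\left(f \right)} = 9 - 5 \left(-5\right) \left(\left(5 + f\right) - 3\right) = 9 - - 25 \left(2 + f\right) = 9 - \left(-50 - 25 f\right) = 9 + \left(50 + 25 f\right) = 59 + 25 f$)
$\left(D{\left(10 \right)} + \left(-5 + Q\right) H\right)^{2} = \left(\left(59 + 25 \cdot 10\right) + \left(-5 - 4\right) 5\right)^{2} = \left(\left(59 + 250\right) - 45\right)^{2} = \left(309 - 45\right)^{2} = 264^{2} = 69696$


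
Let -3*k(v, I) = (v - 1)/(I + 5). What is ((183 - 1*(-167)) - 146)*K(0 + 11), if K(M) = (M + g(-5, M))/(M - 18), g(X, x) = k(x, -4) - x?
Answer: 680/7 ≈ 97.143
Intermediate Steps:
k(v, I) = -(-1 + v)/(3*(5 + I)) (k(v, I) = -(v - 1)/(3*(I + 5)) = -(-1 + v)/(3*(5 + I)))
g(X, x) = ⅓ - 4*x/3 (g(X, x) = (1 - x)/(3*(5 - 4)) - x = (⅓)*(1 - x)/1 - x = (⅓)*1*(1 - x) - x = (⅓ - x/3) - x = ⅓ - 4*x/3)
K(M) = (⅓ - M/3)/(-18 + M) (K(M) = (M + (⅓ - 4*M/3))/(M - 18) = (⅓ - M/3)/(-18 + M))
((183 - 1*(-167)) - 146)*K(0 + 11) = ((183 - 1*(-167)) - 146)*((1 - (0 + 11))/(3*(-18 + (0 + 11)))) = ((183 + 167) - 146)*((1 - 1*11)/(3*(-18 + 11))) = (350 - 146)*((⅓)*(1 - 11)/(-7)) = 204*((⅓)*(-⅐)*(-10)) = 204*(10/21) = 680/7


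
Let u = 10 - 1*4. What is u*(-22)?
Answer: -132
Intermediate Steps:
u = 6 (u = 10 - 4 = 6)
u*(-22) = 6*(-22) = -132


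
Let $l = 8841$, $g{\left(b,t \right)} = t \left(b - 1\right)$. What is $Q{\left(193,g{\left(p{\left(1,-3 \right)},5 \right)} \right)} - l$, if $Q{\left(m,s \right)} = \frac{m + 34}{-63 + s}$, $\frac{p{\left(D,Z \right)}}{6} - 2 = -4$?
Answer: $- \frac{1131875}{128} \approx -8842.8$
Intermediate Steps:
$p{\left(D,Z \right)} = -12$ ($p{\left(D,Z \right)} = 12 + 6 \left(-4\right) = 12 - 24 = -12$)
$g{\left(b,t \right)} = t \left(-1 + b\right)$
$Q{\left(m,s \right)} = \frac{34 + m}{-63 + s}$
$Q{\left(193,g{\left(p{\left(1,-3 \right)},5 \right)} \right)} - l = \frac{34 + 193}{-63 + 5 \left(-1 - 12\right)} - 8841 = \frac{1}{-63 + 5 \left(-13\right)} 227 - 8841 = \frac{1}{-63 - 65} \cdot 227 - 8841 = \frac{1}{-128} \cdot 227 - 8841 = \left(- \frac{1}{128}\right) 227 - 8841 = - \frac{227}{128} - 8841 = - \frac{1131875}{128}$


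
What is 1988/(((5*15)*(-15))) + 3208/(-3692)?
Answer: -2737174/1038375 ≈ -2.6360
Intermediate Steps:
1988/(((5*15)*(-15))) + 3208/(-3692) = 1988/((75*(-15))) + 3208*(-1/3692) = 1988/(-1125) - 802/923 = 1988*(-1/1125) - 802/923 = -1988/1125 - 802/923 = -2737174/1038375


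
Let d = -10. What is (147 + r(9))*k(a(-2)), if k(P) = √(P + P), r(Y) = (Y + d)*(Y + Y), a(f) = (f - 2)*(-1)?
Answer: 258*√2 ≈ 364.87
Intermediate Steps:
a(f) = 2 - f (a(f) = (-2 + f)*(-1) = 2 - f)
r(Y) = 2*Y*(-10 + Y) (r(Y) = (Y - 10)*(Y + Y) = (-10 + Y)*(2*Y) = 2*Y*(-10 + Y))
k(P) = √2*√P (k(P) = √(2*P) = √2*√P)
(147 + r(9))*k(a(-2)) = (147 + 2*9*(-10 + 9))*(√2*√(2 - 1*(-2))) = (147 + 2*9*(-1))*(√2*√(2 + 2)) = (147 - 18)*(√2*√4) = 129*(√2*2) = 129*(2*√2) = 258*√2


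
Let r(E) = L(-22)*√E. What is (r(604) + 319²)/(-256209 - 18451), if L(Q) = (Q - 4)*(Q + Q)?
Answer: -101761/274660 - 572*√151/68665 ≈ -0.47286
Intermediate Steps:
L(Q) = 2*Q*(-4 + Q) (L(Q) = (-4 + Q)*(2*Q) = 2*Q*(-4 + Q))
r(E) = 1144*√E (r(E) = (2*(-22)*(-4 - 22))*√E = (2*(-22)*(-26))*√E = 1144*√E)
(r(604) + 319²)/(-256209 - 18451) = (1144*√604 + 319²)/(-256209 - 18451) = (1144*(2*√151) + 101761)/(-274660) = (2288*√151 + 101761)*(-1/274660) = (101761 + 2288*√151)*(-1/274660) = -101761/274660 - 572*√151/68665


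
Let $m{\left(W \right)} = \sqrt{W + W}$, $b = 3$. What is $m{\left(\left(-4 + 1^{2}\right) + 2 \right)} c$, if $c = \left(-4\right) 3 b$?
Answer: $- 36 i \sqrt{2} \approx - 50.912 i$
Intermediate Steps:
$c = -36$ ($c = \left(-4\right) 3 \cdot 3 = \left(-12\right) 3 = -36$)
$m{\left(W \right)} = \sqrt{2} \sqrt{W}$ ($m{\left(W \right)} = \sqrt{2 W} = \sqrt{2} \sqrt{W}$)
$m{\left(\left(-4 + 1^{2}\right) + 2 \right)} c = \sqrt{2} \sqrt{\left(-4 + 1^{2}\right) + 2} \left(-36\right) = \sqrt{2} \sqrt{\left(-4 + 1\right) + 2} \left(-36\right) = \sqrt{2} \sqrt{-3 + 2} \left(-36\right) = \sqrt{2} \sqrt{-1} \left(-36\right) = \sqrt{2} i \left(-36\right) = i \sqrt{2} \left(-36\right) = - 36 i \sqrt{2}$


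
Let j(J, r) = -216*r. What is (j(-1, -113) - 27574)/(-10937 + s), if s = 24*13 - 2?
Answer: 3166/10627 ≈ 0.29792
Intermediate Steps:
s = 310 (s = 312 - 2 = 310)
(j(-1, -113) - 27574)/(-10937 + s) = (-216*(-113) - 27574)/(-10937 + 310) = (24408 - 27574)/(-10627) = -3166*(-1/10627) = 3166/10627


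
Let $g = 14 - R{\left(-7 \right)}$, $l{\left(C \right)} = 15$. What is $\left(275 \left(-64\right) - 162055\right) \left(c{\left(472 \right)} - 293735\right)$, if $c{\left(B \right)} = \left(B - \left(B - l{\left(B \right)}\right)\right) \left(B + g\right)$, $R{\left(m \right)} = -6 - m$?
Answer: $51463971300$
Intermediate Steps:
$g = 13$ ($g = 14 - \left(-6 - -7\right) = 14 - \left(-6 + 7\right) = 14 - 1 = 13$)
$c{\left(B \right)} = 195 + 15 B$ ($c{\left(B \right)} = \left(B - \left(-15 + B\right)\right) \left(B + 13\right) = 15 \left(13 + B\right) = 195 + 15 B$)
$\left(275 \left(-64\right) - 162055\right) \left(c{\left(472 \right)} - 293735\right) = \left(275 \left(-64\right) - 162055\right) \left(\left(195 + 15 \cdot 472\right) - 293735\right) = \left(-17600 - 162055\right) \left(\left(195 + 7080\right) - 293735\right) = - 179655 \left(7275 - 293735\right) = \left(-179655\right) \left(-286460\right) = 51463971300$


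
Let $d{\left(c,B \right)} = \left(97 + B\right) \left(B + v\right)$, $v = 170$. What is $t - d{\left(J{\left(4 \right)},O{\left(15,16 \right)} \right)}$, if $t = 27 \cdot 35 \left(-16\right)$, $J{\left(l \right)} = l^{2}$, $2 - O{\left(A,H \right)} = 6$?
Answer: $-30558$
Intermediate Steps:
$O{\left(A,H \right)} = -4$ ($O{\left(A,H \right)} = 2 - 6 = -4$)
$d{\left(c,B \right)} = \left(97 + B\right) \left(170 + B\right)$ ($d{\left(c,B \right)} = \left(97 + B\right) \left(B + 170\right) = \left(97 + B\right) \left(170 + B\right)$)
$t = -15120$ ($t = 945 \left(-16\right) = -15120$)
$t - d{\left(J{\left(4 \right)},O{\left(15,16 \right)} \right)} = -15120 - \left(16490 + \left(-4\right)^{2} + 267 \left(-4\right)\right) = -15120 - \left(16490 + 16 - 1068\right) = -15120 - 15438 = -30558$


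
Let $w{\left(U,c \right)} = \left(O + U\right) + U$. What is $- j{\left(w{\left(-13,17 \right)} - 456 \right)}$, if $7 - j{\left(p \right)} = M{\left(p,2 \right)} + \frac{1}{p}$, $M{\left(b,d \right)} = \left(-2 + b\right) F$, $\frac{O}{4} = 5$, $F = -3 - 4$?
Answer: $\frac{1497341}{462} \approx 3241.0$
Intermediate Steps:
$F = -7$ ($F = -3 - 4 = -7$)
$O = 20$ ($O = 4 \cdot 5 = 20$)
$w{\left(U,c \right)} = 20 + 2 U$ ($w{\left(U,c \right)} = \left(20 + U\right) + U = 20 + 2 U$)
$M{\left(b,d \right)} = 14 - 7 b$ ($M{\left(b,d \right)} = \left(-2 + b\right) \left(-7\right) = 14 - 7 b$)
$j{\left(p \right)} = -7 - \frac{1}{p} + 7 p$ ($j{\left(p \right)} = 7 - \left(\left(14 - 7 p\right) + \frac{1}{p}\right) = 7 - \left(14 + \frac{1}{p} - 7 p\right) = -7 - \frac{1}{p} + 7 p$)
$- j{\left(w{\left(-13,17 \right)} - 456 \right)} = - (-7 - \frac{1}{\left(20 + 2 \left(-13\right)\right) - 456} + 7 \left(\left(20 + 2 \left(-13\right)\right) - 456\right)) = - (-7 - \frac{1}{\left(20 - 26\right) - 456} + 7 \left(\left(20 - 26\right) - 456\right)) = - (-7 - \frac{1}{-6 - 456} + 7 \left(-6 - 456\right)) = - (-7 - \frac{1}{-462} + 7 \left(-462\right)) = - (-7 - - \frac{1}{462} - 3234) = - (-7 + \frac{1}{462} - 3234) = \left(-1\right) \left(- \frac{1497341}{462}\right) = \frac{1497341}{462}$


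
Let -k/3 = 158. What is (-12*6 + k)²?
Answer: 298116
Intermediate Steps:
k = -474 (k = -3*158 = -474)
(-12*6 + k)² = (-12*6 - 474)² = (-72 - 474)² = (-546)² = 298116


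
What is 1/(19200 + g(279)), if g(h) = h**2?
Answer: 1/97041 ≈ 1.0305e-5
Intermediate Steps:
1/(19200 + g(279)) = 1/(19200 + 279**2) = 1/(19200 + 77841) = 1/97041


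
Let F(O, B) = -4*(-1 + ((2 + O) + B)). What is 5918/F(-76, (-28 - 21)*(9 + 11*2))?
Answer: 2959/3188 ≈ 0.92817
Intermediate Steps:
F(O, B) = -4 - 4*B - 4*O (F(O, B) = -4*(-1 + (2 + B + O)) = -4*(1 + B + O) = -4 - 4*B - 4*O)
5918/F(-76, (-28 - 21)*(9 + 11*2)) = 5918/(-4 - 4*(-28 - 21)*(9 + 11*2) - 4*(-76)) = 5918/(-4 - (-196)*(9 + 22) + 304) = 5918/(-4 - (-196)*31 + 304) = 5918/(-4 - 4*(-1519) + 304) = 5918/(-4 + 6076 + 304) = 5918/6376 = 5918*(1/6376) = 2959/3188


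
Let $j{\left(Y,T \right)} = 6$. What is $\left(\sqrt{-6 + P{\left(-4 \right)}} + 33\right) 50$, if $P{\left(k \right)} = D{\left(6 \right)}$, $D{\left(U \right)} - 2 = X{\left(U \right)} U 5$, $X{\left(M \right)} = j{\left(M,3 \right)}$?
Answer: $1650 + 200 \sqrt{11} \approx 2313.3$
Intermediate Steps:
$X{\left(M \right)} = 6$
$D{\left(U \right)} = 2 + 30 U$ ($D{\left(U \right)} = 2 + 6 U 5 = 2 + 30 U$)
$P{\left(k \right)} = 182$ ($P{\left(k \right)} = 2 + 30 \cdot 6 = 2 + 180 = 182$)
$\left(\sqrt{-6 + P{\left(-4 \right)}} + 33\right) 50 = \left(\sqrt{-6 + 182} + 33\right) 50 = \left(\sqrt{176} + 33\right) 50 = \left(4 \sqrt{11} + 33\right) 50 = \left(33 + 4 \sqrt{11}\right) 50 = 1650 + 200 \sqrt{11}$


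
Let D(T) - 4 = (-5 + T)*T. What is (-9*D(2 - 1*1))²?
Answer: 0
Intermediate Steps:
D(T) = 4 + T*(-5 + T) (D(T) = 4 + (-5 + T)*T = 4 + T*(-5 + T))
(-9*D(2 - 1*1))² = (-9*(4 + (2 - 1*1)² - 5*(2 - 1*1)))² = (-9*(4 + (2 - 1)² - 5*(2 - 1)))² = (-9*(4 + 1² - 5*1))² = (-9*(4 + 1 - 5))² = (-9*0)² = 0² = 0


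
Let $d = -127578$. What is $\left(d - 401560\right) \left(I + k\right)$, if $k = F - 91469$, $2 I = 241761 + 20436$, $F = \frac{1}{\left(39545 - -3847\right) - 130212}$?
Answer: $- \frac{910284882180541}{43410} \approx -2.0969 \cdot 10^{10}$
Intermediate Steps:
$F = - \frac{1}{86820}$ ($F = \frac{1}{\left(39545 + 3847\right) - 130212} = \frac{1}{43392 - 130212} = \frac{1}{-86820} = - \frac{1}{86820} \approx -1.1518 \cdot 10^{-5}$)
$I = \frac{262197}{2}$ ($I = \frac{241761 + 20436}{2} = \frac{1}{2} \cdot 262197 = \frac{262197}{2} \approx 1.311 \cdot 10^{5}$)
$k = - \frac{7941338581}{86820}$ ($k = - \frac{1}{86820} - 91469 = - \frac{7941338581}{86820} \approx -91469.0$)
$\left(d - 401560\right) \left(I + k\right) = \left(-127578 - 401560\right) \left(\frac{262197}{2} - \frac{7941338581}{86820}\right) = \left(-529138\right) \frac{3440633189}{86820} = - \frac{910284882180541}{43410}$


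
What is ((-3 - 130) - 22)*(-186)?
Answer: 28830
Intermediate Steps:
((-3 - 130) - 22)*(-186) = (-133 - 22)*(-186) = -155*(-186) = 28830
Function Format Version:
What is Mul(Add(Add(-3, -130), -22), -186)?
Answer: 28830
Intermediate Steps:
Mul(Add(Add(-3, -130), -22), -186) = Mul(Add(-133, -22), -186) = Mul(-155, -186) = 28830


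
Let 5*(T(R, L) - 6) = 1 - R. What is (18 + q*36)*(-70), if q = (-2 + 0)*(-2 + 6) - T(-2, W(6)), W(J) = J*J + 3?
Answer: 35532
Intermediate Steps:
W(J) = 3 + J**2 (W(J) = J**2 + 3 = 3 + J**2)
T(R, L) = 31/5 - R/5 (T(R, L) = 6 + (1 - R)/5 = 6 + (1/5 - R/5) = 31/5 - R/5)
q = -73/5 (q = (-2 + 0)*(-2 + 6) - (31/5 - 1/5*(-2)) = -2*4 - (31/5 + 2/5) = -8 - 1*33/5 = -8 - 33/5 = -73/5 ≈ -14.600)
(18 + q*36)*(-70) = (18 - 73/5*36)*(-70) = (18 - 2628/5)*(-70) = -2538/5*(-70) = 35532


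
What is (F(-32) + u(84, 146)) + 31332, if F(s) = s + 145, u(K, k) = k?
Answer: 31591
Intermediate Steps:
F(s) = 145 + s
(F(-32) + u(84, 146)) + 31332 = ((145 - 32) + 146) + 31332 = (113 + 146) + 31332 = 259 + 31332 = 31591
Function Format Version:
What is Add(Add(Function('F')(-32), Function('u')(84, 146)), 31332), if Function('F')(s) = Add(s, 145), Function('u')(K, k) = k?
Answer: 31591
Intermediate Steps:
Function('F')(s) = Add(145, s)
Add(Add(Function('F')(-32), Function('u')(84, 146)), 31332) = Add(Add(Add(145, -32), 146), 31332) = Add(Add(113, 146), 31332) = Add(259, 31332) = 31591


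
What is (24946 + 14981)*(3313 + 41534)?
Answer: 1790606169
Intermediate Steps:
(24946 + 14981)*(3313 + 41534) = 39927*44847 = 1790606169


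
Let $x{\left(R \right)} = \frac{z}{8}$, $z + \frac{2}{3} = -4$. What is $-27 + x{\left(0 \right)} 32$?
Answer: $- \frac{137}{3} \approx -45.667$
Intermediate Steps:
$z = - \frac{14}{3}$ ($z = - \frac{2}{3} - 4 = - \frac{14}{3} \approx -4.6667$)
$x{\left(R \right)} = - \frac{7}{12}$ ($x{\left(R \right)} = - \frac{14}{3 \cdot 8} = \left(- \frac{14}{3}\right) \frac{1}{8} = - \frac{7}{12}$)
$-27 + x{\left(0 \right)} 32 = -27 - \frac{56}{3} = - \frac{137}{3}$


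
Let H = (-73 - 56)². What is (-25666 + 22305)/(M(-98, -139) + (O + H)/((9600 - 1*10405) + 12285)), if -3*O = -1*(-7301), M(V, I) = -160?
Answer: 57876420/2733889 ≈ 21.170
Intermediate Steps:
O = -7301/3 (O = -(-1)*(-7301)/3 = -⅓*7301 = -7301/3 ≈ -2433.7)
H = 16641 (H = (-129)² = 16641)
(-25666 + 22305)/(M(-98, -139) + (O + H)/((9600 - 1*10405) + 12285)) = (-25666 + 22305)/(-160 + (-7301/3 + 16641)/((9600 - 1*10405) + 12285)) = -3361/(-160 + 42622/(3*((9600 - 10405) + 12285))) = -3361/(-160 + 42622/(3*(-805 + 12285))) = -3361/(-160 + (42622/3)/11480) = -3361/(-160 + (42622/3)*(1/11480)) = -3361/(-160 + 21311/17220) = -3361/(-2733889/17220) = -3361*(-17220/2733889) = 57876420/2733889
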